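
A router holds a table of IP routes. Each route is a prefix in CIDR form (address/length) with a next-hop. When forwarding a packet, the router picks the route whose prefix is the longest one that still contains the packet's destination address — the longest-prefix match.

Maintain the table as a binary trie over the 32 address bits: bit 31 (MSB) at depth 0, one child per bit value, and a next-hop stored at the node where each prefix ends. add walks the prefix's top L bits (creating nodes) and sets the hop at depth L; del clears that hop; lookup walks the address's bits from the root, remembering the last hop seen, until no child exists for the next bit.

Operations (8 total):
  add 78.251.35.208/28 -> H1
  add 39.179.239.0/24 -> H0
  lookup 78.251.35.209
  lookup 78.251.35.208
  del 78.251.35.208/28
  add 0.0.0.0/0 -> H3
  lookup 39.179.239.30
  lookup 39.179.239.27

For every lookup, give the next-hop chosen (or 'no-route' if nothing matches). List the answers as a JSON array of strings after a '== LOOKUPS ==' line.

Trace:
  + 78.251.35.208/28 (H1) depth=28
  + 39.179.239.0/24 (H0) depth=24
  lookup 78.251.35.209: bits 0100111011111011001000111101 walk d0:-→d1:-→d2:-→d3:-→d4:-→d5:-→d6:-→d7:-→d8:-→d9:-→d10:-→d11:-→d12:-→d13:-→d14:-→d15:-→d16:-→d17:-→d18:-→d19:-→d20:-→d21:-→d22:-→d23:-→d24:-→d25:-→d26:-→d27:-→d28:H1 -> H1
  lookup 78.251.35.208: bits 0100111011111011001000111101 walk d0:-→d1:-→d2:-→d3:-→d4:-→d5:-→d6:-→d7:-→d8:-→d9:-→d10:-→d11:-→d12:-→d13:-→d14:-→d15:-→d16:-→d17:-→d18:-→d19:-→d20:-→d21:-→d22:-→d23:-→d24:-→d25:-→d26:-→d27:-→d28:H1 -> H1
  del 78.251.35.208/28 (clear depth 28)
  + 0.0.0.0/0 (H3) depth=0
  lookup 39.179.239.30: bits 001001111011001111101111 walk d0:H3→d1:-→d2:-→d3:-→d4:-→d5:-→d6:-→d7:-→d8:-→d9:-→d10:-→d11:-→d12:-→d13:-→d14:-→d15:-→d16:-→d17:-→d18:-→d19:-→d20:-→d21:-→d22:-→d23:-→d24:H0 -> H0
  lookup 39.179.239.27: bits 001001111011001111101111 walk d0:H3→d1:-→d2:-→d3:-→d4:-→d5:-→d6:-→d7:-→d8:-→d9:-→d10:-→d11:-→d12:-→d13:-→d14:-→d15:-→d16:-→d17:-→d18:-→d19:-→d20:-→d21:-→d22:-→d23:-→d24:H0 -> H0

== LOOKUPS ==
["H1","H1","H0","H0"]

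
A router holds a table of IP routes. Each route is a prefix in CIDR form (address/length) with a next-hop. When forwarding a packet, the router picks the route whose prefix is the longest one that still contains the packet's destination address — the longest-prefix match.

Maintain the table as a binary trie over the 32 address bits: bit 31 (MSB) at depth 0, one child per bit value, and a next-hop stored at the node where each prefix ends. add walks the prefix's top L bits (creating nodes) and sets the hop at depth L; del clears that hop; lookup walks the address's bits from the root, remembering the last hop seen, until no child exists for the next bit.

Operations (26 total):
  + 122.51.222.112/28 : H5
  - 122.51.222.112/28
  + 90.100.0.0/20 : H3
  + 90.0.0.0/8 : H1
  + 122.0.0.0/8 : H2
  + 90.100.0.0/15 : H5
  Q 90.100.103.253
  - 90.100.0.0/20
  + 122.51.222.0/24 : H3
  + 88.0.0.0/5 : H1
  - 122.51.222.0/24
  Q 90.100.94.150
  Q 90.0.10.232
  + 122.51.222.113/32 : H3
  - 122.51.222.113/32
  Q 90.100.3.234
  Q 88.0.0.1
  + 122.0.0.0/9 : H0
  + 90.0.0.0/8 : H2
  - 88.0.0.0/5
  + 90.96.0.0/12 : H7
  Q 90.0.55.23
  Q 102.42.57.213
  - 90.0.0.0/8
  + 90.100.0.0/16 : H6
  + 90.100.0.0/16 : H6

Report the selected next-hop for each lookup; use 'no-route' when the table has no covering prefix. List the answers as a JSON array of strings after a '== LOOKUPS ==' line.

Apply in order:
  + 122.51.222.112/28 (H5) depth=28
  del 122.51.222.112/28 (clear depth 28)
  + 90.100.0.0/20 (H3) depth=20
  + 90.0.0.0/8 (H1) depth=8
  + 122.0.0.0/8 (H2) depth=8
  + 90.100.0.0/15 (H5) depth=15
  ? 90.100.103.253  path d0:-→d1:-→d2:-→d3:-→d4:-→d5:-→d6:-→d7:-→d8:H1→d9:-→d10:-→d11:-→d12:-→d13:-→d14:-→d15:H5→d16:-→d17:-  best=H5
  del 90.100.0.0/20 (clear depth 20)
  + 122.51.222.0/24 (H3) depth=24
  + 88.0.0.0/5 (H1) depth=5
  del 122.51.222.0/24 (clear depth 24)
  ? 90.100.94.150  path d0:-→d1:-→d2:-→d3:-→d4:-→d5:H1→d6:-→d7:-→d8:H1→d9:-→d10:-→d11:-→d12:-→d13:-→d14:-→d15:H5→d16:-→d17:-  best=H5
  ? 90.0.10.232  path d0:-→d1:-→d2:-→d3:-→d4:-→d5:H1→d6:-→d7:-→d8:H1→d9:-  best=H1
  + 122.51.222.113/32 (H3) depth=32
  del 122.51.222.113/32 (clear depth 32)
  ? 90.100.3.234  path d0:-→d1:-→d2:-→d3:-→d4:-→d5:H1→d6:-→d7:-→d8:H1→d9:-→d10:-→d11:-→d12:-→d13:-→d14:-→d15:H5→d16:-→d17:-→d18:-→d19:-→d20:-  best=H5
  ? 88.0.0.1  path d0:-→d1:-→d2:-→d3:-→d4:-→d5:H1→d6:-  best=H1
  + 122.0.0.0/9 (H0) depth=9
  + 90.0.0.0/8 (H2) depth=8
  del 88.0.0.0/5 (clear depth 5)
  + 90.96.0.0/12 (H7) depth=12
  ? 90.0.55.23  path d0:-→d1:-→d2:-→d3:-→d4:-→d5:-→d6:-→d7:-→d8:H2→d9:-  best=H2
  ? 102.42.57.213  path d0:-→d1:-→d2:-→d3:-  best=no-route
  del 90.0.0.0/8 (clear depth 8)
  + 90.100.0.0/16 (H6) depth=16
  + 90.100.0.0/16 (H6) depth=16

== LOOKUPS ==
["H5","H5","H1","H5","H1","H2","no-route"]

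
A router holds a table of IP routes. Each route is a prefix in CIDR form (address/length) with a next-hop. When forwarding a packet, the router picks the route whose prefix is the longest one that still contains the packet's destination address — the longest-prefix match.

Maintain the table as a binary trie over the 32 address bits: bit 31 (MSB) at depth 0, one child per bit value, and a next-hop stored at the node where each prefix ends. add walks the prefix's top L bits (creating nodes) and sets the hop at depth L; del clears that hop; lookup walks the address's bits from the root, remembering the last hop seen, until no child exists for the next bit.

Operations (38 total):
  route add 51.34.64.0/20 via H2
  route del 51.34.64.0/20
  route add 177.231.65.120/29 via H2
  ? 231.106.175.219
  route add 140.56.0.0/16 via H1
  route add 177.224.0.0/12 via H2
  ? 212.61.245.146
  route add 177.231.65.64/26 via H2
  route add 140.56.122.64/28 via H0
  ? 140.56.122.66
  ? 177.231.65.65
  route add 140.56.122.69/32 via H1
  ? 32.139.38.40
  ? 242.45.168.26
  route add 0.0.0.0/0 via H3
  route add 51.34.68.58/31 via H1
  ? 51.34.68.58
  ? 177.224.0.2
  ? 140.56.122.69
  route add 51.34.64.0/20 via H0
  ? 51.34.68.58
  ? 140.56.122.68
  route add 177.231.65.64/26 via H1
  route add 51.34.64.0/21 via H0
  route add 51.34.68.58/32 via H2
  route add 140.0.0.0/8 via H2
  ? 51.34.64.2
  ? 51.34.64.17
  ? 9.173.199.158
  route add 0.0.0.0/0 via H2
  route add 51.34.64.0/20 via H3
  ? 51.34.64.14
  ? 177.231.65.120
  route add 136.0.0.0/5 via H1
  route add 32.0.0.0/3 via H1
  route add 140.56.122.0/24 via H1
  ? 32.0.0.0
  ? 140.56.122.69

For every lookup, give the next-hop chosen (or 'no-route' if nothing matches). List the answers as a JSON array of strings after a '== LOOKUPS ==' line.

Apply in order:
  add 51.34.64.0/20 -> H2 at depth 20
  - 51.34.64.0/20 clear@20
  add 177.231.65.120/29 -> H2 at depth 29
  ? 231.106.175.219  path d0:-→d1:-  best=no-route
  add 140.56.0.0/16 -> H1 at depth 16
  add 177.224.0.0/12 -> H2 at depth 12
  ? 212.61.245.146  path d0:-→d1:-  best=no-route
  add 177.231.65.64/26 -> H2 at depth 26
  add 140.56.122.64/28 -> H0 at depth 28
  ? 140.56.122.66  path d0:-→d1:-→d2:-→d3:-→d4:-→d5:-→d6:-→d7:-→d8:-→d9:-→d10:-→d11:-→d12:-→d13:-→d14:-→d15:-→d16:H1→d17:-→d18:-→d19:-→d20:-→d21:-→d22:-→d23:-→d24:-→d25:-→d26:-→d27:-→d28:H0  best=H0
  ? 177.231.65.65  path d0:-→d1:-→d2:-→d3:-→d4:-→d5:-→d6:-→d7:-→d8:-→d9:-→d10:-→d11:-→d12:H2→d13:-→d14:-→d15:-→d16:-→d17:-→d18:-→d19:-→d20:-→d21:-→d22:-→d23:-→d24:-→d25:-→d26:H2  best=H2
  add 140.56.122.69/32 -> H1 at depth 32
  ? 32.139.38.40  path d0:-→d1:-→d2:-→d3:-  best=no-route
  ? 242.45.168.26  path d0:-→d1:-  best=no-route
  add 0.0.0.0/0 -> H3 at depth 0
  add 51.34.68.58/31 -> H1 at depth 31
  ? 51.34.68.58  path d0:H3→d1:-→d2:-→d3:-→d4:-→d5:-→d6:-→d7:-→d8:-→d9:-→d10:-→d11:-→d12:-→d13:-→d14:-→d15:-→d16:-→d17:-→d18:-→d19:-→d20:-→d21:-→d22:-→d23:-→d24:-→d25:-→d26:-→d27:-→d28:-→d29:-→d30:-→d31:H1  best=H1
  ? 177.224.0.2  path d0:H3→d1:-→d2:-→d3:-→d4:-→d5:-→d6:-→d7:-→d8:-→d9:-→d10:-→d11:-→d12:H2→d13:-  best=H2
  ? 140.56.122.69  path d0:H3→d1:-→d2:-→d3:-→d4:-→d5:-→d6:-→d7:-→d8:-→d9:-→d10:-→d11:-→d12:-→d13:-→d14:-→d15:-→d16:H1→d17:-→d18:-→d19:-→d20:-→d21:-→d22:-→d23:-→d24:-→d25:-→d26:-→d27:-→d28:H0→d29:-→d30:-→d31:-→d32:H1  best=H1
  add 51.34.64.0/20 -> H0 at depth 20
  ? 51.34.68.58  path d0:H3→d1:-→d2:-→d3:-→d4:-→d5:-→d6:-→d7:-→d8:-→d9:-→d10:-→d11:-→d12:-→d13:-→d14:-→d15:-→d16:-→d17:-→d18:-→d19:-→d20:H0→d21:-→d22:-→d23:-→d24:-→d25:-→d26:-→d27:-→d28:-→d29:-→d30:-→d31:H1  best=H1
  ? 140.56.122.68  path d0:H3→d1:-→d2:-→d3:-→d4:-→d5:-→d6:-→d7:-→d8:-→d9:-→d10:-→d11:-→d12:-→d13:-→d14:-→d15:-→d16:H1→d17:-→d18:-→d19:-→d20:-→d21:-→d22:-→d23:-→d24:-→d25:-→d26:-→d27:-→d28:H0→d29:-→d30:-→d31:-  best=H0
  add 177.231.65.64/26 -> H1 at depth 26
  add 51.34.64.0/21 -> H0 at depth 21
  add 51.34.68.58/32 -> H2 at depth 32
  add 140.0.0.0/8 -> H2 at depth 8
  ? 51.34.64.2  path d0:H3→d1:-→d2:-→d3:-→d4:-→d5:-→d6:-→d7:-→d8:-→d9:-→d10:-→d11:-→d12:-→d13:-→d14:-→d15:-→d16:-→d17:-→d18:-→d19:-→d20:H0→d21:H0  best=H0
  ? 51.34.64.17  path d0:H3→d1:-→d2:-→d3:-→d4:-→d5:-→d6:-→d7:-→d8:-→d9:-→d10:-→d11:-→d12:-→d13:-→d14:-→d15:-→d16:-→d17:-→d18:-→d19:-→d20:H0→d21:H0  best=H0
  ? 9.173.199.158  path d0:H3→d1:-→d2:-  best=H3
  add 0.0.0.0/0 -> H2 at depth 0
  add 51.34.64.0/20 -> H3 at depth 20
  ? 51.34.64.14  path d0:H2→d1:-→d2:-→d3:-→d4:-→d5:-→d6:-→d7:-→d8:-→d9:-→d10:-→d11:-→d12:-→d13:-→d14:-→d15:-→d16:-→d17:-→d18:-→d19:-→d20:H3→d21:H0  best=H0
  ? 177.231.65.120  path d0:H2→d1:-→d2:-→d3:-→d4:-→d5:-→d6:-→d7:-→d8:-→d9:-→d10:-→d11:-→d12:H2→d13:-→d14:-→d15:-→d16:-→d17:-→d18:-→d19:-→d20:-→d21:-→d22:-→d23:-→d24:-→d25:-→d26:H1→d27:-→d28:-→d29:H2  best=H2
  add 136.0.0.0/5 -> H1 at depth 5
  add 32.0.0.0/3 -> H1 at depth 3
  add 140.56.122.0/24 -> H1 at depth 24
  ? 32.0.0.0  path d0:H2→d1:-→d2:-→d3:H1  best=H1
  ? 140.56.122.69  path d0:H2→d1:-→d2:-→d3:-→d4:-→d5:H1→d6:-→d7:-→d8:H2→d9:-→d10:-→d11:-→d12:-→d13:-→d14:-→d15:-→d16:H1→d17:-→d18:-→d19:-→d20:-→d21:-→d22:-→d23:-→d24:H1→d25:-→d26:-→d27:-→d28:H0→d29:-→d30:-→d31:-→d32:H1  best=H1

== LOOKUPS ==
["no-route","no-route","H0","H2","no-route","no-route","H1","H2","H1","H1","H0","H0","H0","H3","H0","H2","H1","H1"]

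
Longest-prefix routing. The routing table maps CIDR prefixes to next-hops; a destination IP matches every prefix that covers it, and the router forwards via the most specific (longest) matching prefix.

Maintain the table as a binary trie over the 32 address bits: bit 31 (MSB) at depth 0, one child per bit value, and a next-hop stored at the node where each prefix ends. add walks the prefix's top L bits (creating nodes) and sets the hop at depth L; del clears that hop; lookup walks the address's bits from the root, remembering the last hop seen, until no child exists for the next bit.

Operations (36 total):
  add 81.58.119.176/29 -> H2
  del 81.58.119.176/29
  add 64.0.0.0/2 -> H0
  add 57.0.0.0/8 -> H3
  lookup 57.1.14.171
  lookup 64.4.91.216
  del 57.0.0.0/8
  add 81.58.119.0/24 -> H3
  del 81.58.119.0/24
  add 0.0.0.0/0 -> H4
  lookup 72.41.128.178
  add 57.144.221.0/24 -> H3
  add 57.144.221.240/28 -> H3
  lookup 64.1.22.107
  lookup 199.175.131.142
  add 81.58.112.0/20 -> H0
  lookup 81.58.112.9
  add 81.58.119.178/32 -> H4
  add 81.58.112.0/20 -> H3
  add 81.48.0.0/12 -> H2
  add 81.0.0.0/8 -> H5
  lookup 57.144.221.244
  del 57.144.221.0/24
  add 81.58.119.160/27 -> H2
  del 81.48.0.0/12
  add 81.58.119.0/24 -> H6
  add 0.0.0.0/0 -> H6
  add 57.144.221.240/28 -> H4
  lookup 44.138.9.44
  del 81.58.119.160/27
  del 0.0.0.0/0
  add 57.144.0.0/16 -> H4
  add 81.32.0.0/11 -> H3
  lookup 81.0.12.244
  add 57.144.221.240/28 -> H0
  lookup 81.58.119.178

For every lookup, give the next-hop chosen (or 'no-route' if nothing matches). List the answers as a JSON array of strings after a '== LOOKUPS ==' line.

Process each operation:
  + 81.58.119.176/29 (H2) depth=29
  - 81.58.119.176/29 clear@29
  + 64.0.0.0/2 (H0) depth=2
  + 57.0.0.0/8 (H3) depth=8
  lookup 57.1.14.171: bits 00111001 walk d0:-→d1:-→d2:-→d3:-→d4:-→d5:-→d6:-→d7:-→d8:H3 -> H3
  lookup 64.4.91.216: bits 010 walk d0:-→d1:-→d2:H0→d3:- -> H0
  - 57.0.0.0/8 clear@8
  + 81.58.119.0/24 (H3) depth=24
  - 81.58.119.0/24 clear@24
  + 0.0.0.0/0 (H4) depth=0
  lookup 72.41.128.178: bits 010 walk d0:H4→d1:-→d2:H0→d3:- -> H0
  + 57.144.221.0/24 (H3) depth=24
  + 57.144.221.240/28 (H3) depth=28
  lookup 64.1.22.107: bits 010 walk d0:H4→d1:-→d2:H0→d3:- -> H0
  lookup 199.175.131.142: bits ε walk d0:H4 -> H4
  + 81.58.112.0/20 (H0) depth=20
  lookup 81.58.112.9: bits 010100010011101001110 walk d0:H4→d1:-→d2:H0→d3:-→d4:-→d5:-→d6:-→d7:-→d8:-→d9:-→d10:-→d11:-→d12:-→d13:-→d14:-→d15:-→d16:-→d17:-→d18:-→d19:-→d20:H0→d21:- -> H0
  + 81.58.119.178/32 (H4) depth=32
  + 81.58.112.0/20 (H3) depth=20
  + 81.48.0.0/12 (H2) depth=12
  + 81.0.0.0/8 (H5) depth=8
  lookup 57.144.221.244: bits 0011100110010000110111011111 walk d0:H4→d1:-→d2:-→d3:-→d4:-→d5:-→d6:-→d7:-→d8:-→d9:-→d10:-→d11:-→d12:-→d13:-→d14:-→d15:-→d16:-→d17:-→d18:-→d19:-→d20:-→d21:-→d22:-→d23:-→d24:H3→d25:-→d26:-→d27:-→d28:H3 -> H3
  - 57.144.221.0/24 clear@24
  + 81.58.119.160/27 (H2) depth=27
  - 81.48.0.0/12 clear@12
  + 81.58.119.0/24 (H6) depth=24
  + 0.0.0.0/0 (H6) depth=0
  + 57.144.221.240/28 (H4) depth=28
  lookup 44.138.9.44: bits 001 walk d0:H6→d1:-→d2:-→d3:- -> H6
  - 81.58.119.160/27 clear@27
  - 0.0.0.0/0 clear@0
  + 57.144.0.0/16 (H4) depth=16
  + 81.32.0.0/11 (H3) depth=11
  lookup 81.0.12.244: bits 0101000100 walk d0:-→d1:-→d2:H0→d3:-→d4:-→d5:-→d6:-→d7:-→d8:H5→d9:-→d10:- -> H5
  + 57.144.221.240/28 (H0) depth=28
  lookup 81.58.119.178: bits 01010001001110100111011110110010 walk d0:-→d1:-→d2:H0→d3:-→d4:-→d5:-→d6:-→d7:-→d8:H5→d9:-→d10:-→d11:H3→d12:-→d13:-→d14:-→d15:-→d16:-→d17:-→d18:-→d19:-→d20:H3→d21:-→d22:-→d23:-→d24:H6→d25:-→d26:-→d27:-→d28:-→d29:-→d30:-→d31:-→d32:H4 -> H4

== LOOKUPS ==
["H3","H0","H0","H0","H4","H0","H3","H6","H5","H4"]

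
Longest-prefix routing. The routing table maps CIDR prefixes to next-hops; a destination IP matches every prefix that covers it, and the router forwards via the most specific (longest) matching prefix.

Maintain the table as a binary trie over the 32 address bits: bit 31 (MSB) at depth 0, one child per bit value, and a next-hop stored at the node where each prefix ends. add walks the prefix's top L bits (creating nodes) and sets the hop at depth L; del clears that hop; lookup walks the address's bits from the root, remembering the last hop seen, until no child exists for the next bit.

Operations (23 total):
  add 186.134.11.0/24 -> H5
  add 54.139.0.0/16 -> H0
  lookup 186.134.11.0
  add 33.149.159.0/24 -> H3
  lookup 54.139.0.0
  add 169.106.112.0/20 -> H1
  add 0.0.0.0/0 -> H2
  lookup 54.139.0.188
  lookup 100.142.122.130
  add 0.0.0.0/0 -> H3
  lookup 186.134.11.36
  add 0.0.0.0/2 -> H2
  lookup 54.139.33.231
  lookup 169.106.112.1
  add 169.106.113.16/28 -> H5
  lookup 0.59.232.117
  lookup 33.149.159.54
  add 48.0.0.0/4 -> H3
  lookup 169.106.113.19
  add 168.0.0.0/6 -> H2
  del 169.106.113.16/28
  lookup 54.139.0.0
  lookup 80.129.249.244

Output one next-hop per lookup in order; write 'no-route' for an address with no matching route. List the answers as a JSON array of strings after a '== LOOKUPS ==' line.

Apply in order:
  + 186.134.11.0/24 (H5) depth=24
  + 54.139.0.0/16 (H0) depth=16
  Q 186.134.11.0: descend 101110101000011000001011 ; hops seen [H5] ; pick H5
  + 33.149.159.0/24 (H3) depth=24
  Q 54.139.0.0: descend 0011011010001011 ; hops seen [H0] ; pick H0
  + 169.106.112.0/20 (H1) depth=20
  + 0.0.0.0/0 (H2) depth=0
  Q 54.139.0.188: descend 0011011010001011 ; hops seen [H2,H0] ; pick H0
  Q 100.142.122.130: descend 0 ; hops seen [H2] ; pick H2
  + 0.0.0.0/0 (H3) depth=0
  Q 186.134.11.36: descend 101110101000011000001011 ; hops seen [H3,H5] ; pick H5
  + 0.0.0.0/2 (H2) depth=2
  Q 54.139.33.231: descend 0011011010001011 ; hops seen [H3,H2,H0] ; pick H0
  Q 169.106.112.1: descend 10101001011010100111 ; hops seen [H3,H1] ; pick H1
  + 169.106.113.16/28 (H5) depth=28
  Q 0.59.232.117: descend 00 ; hops seen [H3,H2] ; pick H2
  Q 33.149.159.54: descend 001000011001010110011111 ; hops seen [H3,H2,H3] ; pick H3
  + 48.0.0.0/4 (H3) depth=4
  Q 169.106.113.19: descend 1010100101101010011100010001 ; hops seen [H3,H1,H5] ; pick H5
  + 168.0.0.0/6 (H2) depth=6
  del 169.106.113.16/28 (clear depth 28)
  Q 54.139.0.0: descend 0011011010001011 ; hops seen [H3,H2,H3,H0] ; pick H0
  Q 80.129.249.244: descend 0 ; hops seen [H3] ; pick H3

== LOOKUPS ==
["H5","H0","H0","H2","H5","H0","H1","H2","H3","H5","H0","H3"]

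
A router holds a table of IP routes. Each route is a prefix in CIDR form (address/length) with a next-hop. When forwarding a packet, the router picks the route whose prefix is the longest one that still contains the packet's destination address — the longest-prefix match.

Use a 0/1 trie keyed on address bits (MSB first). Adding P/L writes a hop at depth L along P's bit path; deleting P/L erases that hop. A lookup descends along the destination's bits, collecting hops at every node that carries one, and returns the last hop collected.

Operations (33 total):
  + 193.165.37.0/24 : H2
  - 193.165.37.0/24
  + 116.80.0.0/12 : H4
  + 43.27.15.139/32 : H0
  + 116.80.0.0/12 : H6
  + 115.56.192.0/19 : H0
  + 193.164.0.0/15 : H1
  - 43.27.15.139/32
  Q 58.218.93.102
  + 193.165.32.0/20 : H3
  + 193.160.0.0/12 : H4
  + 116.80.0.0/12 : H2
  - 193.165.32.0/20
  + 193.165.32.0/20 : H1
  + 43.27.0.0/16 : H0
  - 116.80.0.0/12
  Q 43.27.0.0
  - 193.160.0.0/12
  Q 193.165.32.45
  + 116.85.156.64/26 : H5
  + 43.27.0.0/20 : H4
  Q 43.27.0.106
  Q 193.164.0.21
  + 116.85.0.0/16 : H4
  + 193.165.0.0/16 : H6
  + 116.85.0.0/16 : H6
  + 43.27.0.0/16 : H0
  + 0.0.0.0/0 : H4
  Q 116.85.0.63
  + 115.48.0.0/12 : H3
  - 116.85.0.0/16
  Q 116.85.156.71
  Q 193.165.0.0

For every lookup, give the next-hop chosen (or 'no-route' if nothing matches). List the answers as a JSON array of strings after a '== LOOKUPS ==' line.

Trace:
  + 193.165.37.0/24 (H2) depth=24
  del 193.165.37.0/24 (clear depth 24)
  + 116.80.0.0/12 (H4) depth=12
  + 43.27.15.139/32 (H0) depth=32
  + 116.80.0.0/12 (H6) depth=12
  + 115.56.192.0/19 (H0) depth=19
  + 193.164.0.0/15 (H1) depth=15
  del 43.27.15.139/32 (clear depth 32)
  Q 58.218.93.102: descend 001 ; hops seen [∅] ; pick no-route
  + 193.165.32.0/20 (H3) depth=20
  + 193.160.0.0/12 (H4) depth=12
  + 116.80.0.0/12 (H2) depth=12
  del 193.165.32.0/20 (clear depth 20)
  + 193.165.32.0/20 (H1) depth=20
  + 43.27.0.0/16 (H0) depth=16
  del 116.80.0.0/12 (clear depth 12)
  Q 43.27.0.0: descend 00101011000110110000 ; hops seen [H0] ; pick H0
  del 193.160.0.0/12 (clear depth 12)
  Q 193.165.32.45: descend 110000011010010100100 ; hops seen [H1,H1] ; pick H1
  + 116.85.156.64/26 (H5) depth=26
  + 43.27.0.0/20 (H4) depth=20
  Q 43.27.0.106: descend 00101011000110110000 ; hops seen [H0,H4] ; pick H4
  Q 193.164.0.21: descend 110000011010010 ; hops seen [H1] ; pick H1
  + 116.85.0.0/16 (H4) depth=16
  + 193.165.0.0/16 (H6) depth=16
  + 116.85.0.0/16 (H6) depth=16
  + 43.27.0.0/16 (H0) depth=16
  + 0.0.0.0/0 (H4) depth=0
  Q 116.85.0.63: descend 0111010001010101 ; hops seen [H4,H6] ; pick H6
  + 115.48.0.0/12 (H3) depth=12
  del 116.85.0.0/16 (clear depth 16)
  Q 116.85.156.71: descend 01110100010101011001110001 ; hops seen [H4,H5] ; pick H5
  Q 193.165.0.0: descend 110000011010010100 ; hops seen [H4,H1,H6] ; pick H6

== LOOKUPS ==
["no-route","H0","H1","H4","H1","H6","H5","H6"]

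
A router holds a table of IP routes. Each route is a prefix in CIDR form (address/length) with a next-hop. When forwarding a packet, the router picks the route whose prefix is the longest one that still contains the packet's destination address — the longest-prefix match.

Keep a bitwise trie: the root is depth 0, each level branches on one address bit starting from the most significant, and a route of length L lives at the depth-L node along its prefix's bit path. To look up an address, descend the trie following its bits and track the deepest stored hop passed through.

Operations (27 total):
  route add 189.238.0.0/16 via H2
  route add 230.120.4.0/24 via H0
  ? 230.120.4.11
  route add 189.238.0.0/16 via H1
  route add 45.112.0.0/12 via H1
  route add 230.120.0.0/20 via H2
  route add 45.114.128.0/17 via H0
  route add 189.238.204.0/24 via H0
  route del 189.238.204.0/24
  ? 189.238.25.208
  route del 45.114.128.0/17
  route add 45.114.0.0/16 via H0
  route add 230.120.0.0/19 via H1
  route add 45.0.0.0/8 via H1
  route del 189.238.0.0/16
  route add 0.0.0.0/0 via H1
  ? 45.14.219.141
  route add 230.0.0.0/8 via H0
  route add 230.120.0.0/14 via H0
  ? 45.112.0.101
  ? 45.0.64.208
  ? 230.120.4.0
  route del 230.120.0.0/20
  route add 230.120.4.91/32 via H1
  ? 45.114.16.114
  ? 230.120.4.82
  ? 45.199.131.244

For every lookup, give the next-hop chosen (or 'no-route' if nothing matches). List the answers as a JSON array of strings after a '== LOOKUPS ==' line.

Trace:
  + 189.238.0.0/16 (H2) depth=16
  + 230.120.4.0/24 (H0) depth=24
  lookup 230.120.4.11: bits 111001100111100000000100 walk d0:-→d1:-→d2:-→d3:-→d4:-→d5:-→d6:-→d7:-→d8:-→d9:-→d10:-→d11:-→d12:-→d13:-→d14:-→d15:-→d16:-→d17:-→d18:-→d19:-→d20:-→d21:-→d22:-→d23:-→d24:H0 -> H0
  + 189.238.0.0/16 (H1) depth=16
  + 45.112.0.0/12 (H1) depth=12
  + 230.120.0.0/20 (H2) depth=20
  + 45.114.128.0/17 (H0) depth=17
  + 189.238.204.0/24 (H0) depth=24
  - 189.238.204.0/24 clear@24
  lookup 189.238.25.208: bits 1011110111101110 walk d0:-→d1:-→d2:-→d3:-→d4:-→d5:-→d6:-→d7:-→d8:-→d9:-→d10:-→d11:-→d12:-→d13:-→d14:-→d15:-→d16:H1 -> H1
  - 45.114.128.0/17 clear@17
  + 45.114.0.0/16 (H0) depth=16
  + 230.120.0.0/19 (H1) depth=19
  + 45.0.0.0/8 (H1) depth=8
  - 189.238.0.0/16 clear@16
  + 0.0.0.0/0 (H1) depth=0
  lookup 45.14.219.141: bits 001011010 walk d0:H1→d1:-→d2:-→d3:-→d4:-→d5:-→d6:-→d7:-→d8:H1→d9:- -> H1
  + 230.0.0.0/8 (H0) depth=8
  + 230.120.0.0/14 (H0) depth=14
  lookup 45.112.0.101: bits 00101101011100 walk d0:H1→d1:-→d2:-→d3:-→d4:-→d5:-→d6:-→d7:-→d8:H1→d9:-→d10:-→d11:-→d12:H1→d13:-→d14:- -> H1
  lookup 45.0.64.208: bits 001011010 walk d0:H1→d1:-→d2:-→d3:-→d4:-→d5:-→d6:-→d7:-→d8:H1→d9:- -> H1
  lookup 230.120.4.0: bits 111001100111100000000100 walk d0:H1→d1:-→d2:-→d3:-→d4:-→d5:-→d6:-→d7:-→d8:H0→d9:-→d10:-→d11:-→d12:-→d13:-→d14:H0→d15:-→d16:-→d17:-→d18:-→d19:H1→d20:H2→d21:-→d22:-→d23:-→d24:H0 -> H0
  - 230.120.0.0/20 clear@20
  + 230.120.4.91/32 (H1) depth=32
  lookup 45.114.16.114: bits 0010110101110010 walk d0:H1→d1:-→d2:-→d3:-→d4:-→d5:-→d6:-→d7:-→d8:H1→d9:-→d10:-→d11:-→d12:H1→d13:-→d14:-→d15:-→d16:H0 -> H0
  lookup 230.120.4.82: bits 1110011001111000000001000101 walk d0:H1→d1:-→d2:-→d3:-→d4:-→d5:-→d6:-→d7:-→d8:H0→d9:-→d10:-→d11:-→d12:-→d13:-→d14:H0→d15:-→d16:-→d17:-→d18:-→d19:H1→d20:-→d21:-→d22:-→d23:-→d24:H0→d25:-→d26:-→d27:-→d28:- -> H0
  lookup 45.199.131.244: bits 00101101 walk d0:H1→d1:-→d2:-→d3:-→d4:-→d5:-→d6:-→d7:-→d8:H1 -> H1

== LOOKUPS ==
["H0","H1","H1","H1","H1","H0","H0","H0","H1"]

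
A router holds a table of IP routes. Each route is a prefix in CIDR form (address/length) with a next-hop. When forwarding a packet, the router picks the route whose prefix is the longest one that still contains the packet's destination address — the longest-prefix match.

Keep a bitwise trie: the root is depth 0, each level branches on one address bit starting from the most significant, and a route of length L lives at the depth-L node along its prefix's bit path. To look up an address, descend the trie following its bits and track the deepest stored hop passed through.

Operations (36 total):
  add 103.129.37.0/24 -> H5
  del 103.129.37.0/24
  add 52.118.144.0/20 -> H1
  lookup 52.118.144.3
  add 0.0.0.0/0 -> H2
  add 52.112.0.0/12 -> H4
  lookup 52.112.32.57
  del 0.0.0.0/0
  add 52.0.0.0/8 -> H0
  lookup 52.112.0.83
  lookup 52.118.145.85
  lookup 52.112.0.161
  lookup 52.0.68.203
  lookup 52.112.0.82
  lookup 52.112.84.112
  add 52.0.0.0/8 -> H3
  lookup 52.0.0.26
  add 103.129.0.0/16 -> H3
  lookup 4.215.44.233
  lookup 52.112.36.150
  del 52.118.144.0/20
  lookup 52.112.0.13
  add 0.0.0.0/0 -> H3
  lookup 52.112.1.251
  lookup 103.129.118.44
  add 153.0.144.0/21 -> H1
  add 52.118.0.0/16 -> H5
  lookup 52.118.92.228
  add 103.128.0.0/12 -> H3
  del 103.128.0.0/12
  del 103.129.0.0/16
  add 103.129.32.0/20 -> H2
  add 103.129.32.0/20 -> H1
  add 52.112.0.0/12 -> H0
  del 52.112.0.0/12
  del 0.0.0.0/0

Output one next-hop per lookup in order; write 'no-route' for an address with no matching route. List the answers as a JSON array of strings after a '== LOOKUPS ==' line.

Apply in order:
  add 103.129.37.0/24 -> H5 at depth 24
  - 103.129.37.0/24 clear@24
  add 52.118.144.0/20 -> H1 at depth 20
  lookup 52.118.144.3: bits 00110100011101101001 walk d0:-→d1:-→d2:-→d3:-→d4:-→d5:-→d6:-→d7:-→d8:-→d9:-→d10:-→d11:-→d12:-→d13:-→d14:-→d15:-→d16:-→d17:-→d18:-→d19:-→d20:H1 -> H1
  add 0.0.0.0/0 -> H2 at depth 0
  add 52.112.0.0/12 -> H4 at depth 12
  lookup 52.112.32.57: bits 0011010001110 walk d0:H2→d1:-→d2:-→d3:-→d4:-→d5:-→d6:-→d7:-→d8:-→d9:-→d10:-→d11:-→d12:H4→d13:- -> H4
  - 0.0.0.0/0 clear@0
  add 52.0.0.0/8 -> H0 at depth 8
  lookup 52.112.0.83: bits 0011010001110 walk d0:-→d1:-→d2:-→d3:-→d4:-→d5:-→d6:-→d7:-→d8:H0→d9:-→d10:-→d11:-→d12:H4→d13:- -> H4
  lookup 52.118.145.85: bits 00110100011101101001 walk d0:-→d1:-→d2:-→d3:-→d4:-→d5:-→d6:-→d7:-→d8:H0→d9:-→d10:-→d11:-→d12:H4→d13:-→d14:-→d15:-→d16:-→d17:-→d18:-→d19:-→d20:H1 -> H1
  lookup 52.112.0.161: bits 0011010001110 walk d0:-→d1:-→d2:-→d3:-→d4:-→d5:-→d6:-→d7:-→d8:H0→d9:-→d10:-→d11:-→d12:H4→d13:- -> H4
  lookup 52.0.68.203: bits 001101000 walk d0:-→d1:-→d2:-→d3:-→d4:-→d5:-→d6:-→d7:-→d8:H0→d9:- -> H0
  lookup 52.112.0.82: bits 0011010001110 walk d0:-→d1:-→d2:-→d3:-→d4:-→d5:-→d6:-→d7:-→d8:H0→d9:-→d10:-→d11:-→d12:H4→d13:- -> H4
  lookup 52.112.84.112: bits 0011010001110 walk d0:-→d1:-→d2:-→d3:-→d4:-→d5:-→d6:-→d7:-→d8:H0→d9:-→d10:-→d11:-→d12:H4→d13:- -> H4
  add 52.0.0.0/8 -> H3 at depth 8
  lookup 52.0.0.26: bits 001101000 walk d0:-→d1:-→d2:-→d3:-→d4:-→d5:-→d6:-→d7:-→d8:H3→d9:- -> H3
  add 103.129.0.0/16 -> H3 at depth 16
  lookup 4.215.44.233: bits 00 walk d0:-→d1:-→d2:- -> no-route
  lookup 52.112.36.150: bits 0011010001110 walk d0:-→d1:-→d2:-→d3:-→d4:-→d5:-→d6:-→d7:-→d8:H3→d9:-→d10:-→d11:-→d12:H4→d13:- -> H4
  - 52.118.144.0/20 clear@20
  lookup 52.112.0.13: bits 0011010001110 walk d0:-→d1:-→d2:-→d3:-→d4:-→d5:-→d6:-→d7:-→d8:H3→d9:-→d10:-→d11:-→d12:H4→d13:- -> H4
  add 0.0.0.0/0 -> H3 at depth 0
  lookup 52.112.1.251: bits 0011010001110 walk d0:H3→d1:-→d2:-→d3:-→d4:-→d5:-→d6:-→d7:-→d8:H3→d9:-→d10:-→d11:-→d12:H4→d13:- -> H4
  lookup 103.129.118.44: bits 01100111100000010 walk d0:H3→d1:-→d2:-→d3:-→d4:-→d5:-→d6:-→d7:-→d8:-→d9:-→d10:-→d11:-→d12:-→d13:-→d14:-→d15:-→d16:H3→d17:- -> H3
  add 153.0.144.0/21 -> H1 at depth 21
  add 52.118.0.0/16 -> H5 at depth 16
  lookup 52.118.92.228: bits 0011010001110110 walk d0:H3→d1:-→d2:-→d3:-→d4:-→d5:-→d6:-→d7:-→d8:H3→d9:-→d10:-→d11:-→d12:H4→d13:-→d14:-→d15:-→d16:H5 -> H5
  add 103.128.0.0/12 -> H3 at depth 12
  - 103.128.0.0/12 clear@12
  - 103.129.0.0/16 clear@16
  add 103.129.32.0/20 -> H2 at depth 20
  add 103.129.32.0/20 -> H1 at depth 20
  add 52.112.0.0/12 -> H0 at depth 12
  - 52.112.0.0/12 clear@12
  - 0.0.0.0/0 clear@0

== LOOKUPS ==
["H1","H4","H4","H1","H4","H0","H4","H4","H3","no-route","H4","H4","H4","H3","H5"]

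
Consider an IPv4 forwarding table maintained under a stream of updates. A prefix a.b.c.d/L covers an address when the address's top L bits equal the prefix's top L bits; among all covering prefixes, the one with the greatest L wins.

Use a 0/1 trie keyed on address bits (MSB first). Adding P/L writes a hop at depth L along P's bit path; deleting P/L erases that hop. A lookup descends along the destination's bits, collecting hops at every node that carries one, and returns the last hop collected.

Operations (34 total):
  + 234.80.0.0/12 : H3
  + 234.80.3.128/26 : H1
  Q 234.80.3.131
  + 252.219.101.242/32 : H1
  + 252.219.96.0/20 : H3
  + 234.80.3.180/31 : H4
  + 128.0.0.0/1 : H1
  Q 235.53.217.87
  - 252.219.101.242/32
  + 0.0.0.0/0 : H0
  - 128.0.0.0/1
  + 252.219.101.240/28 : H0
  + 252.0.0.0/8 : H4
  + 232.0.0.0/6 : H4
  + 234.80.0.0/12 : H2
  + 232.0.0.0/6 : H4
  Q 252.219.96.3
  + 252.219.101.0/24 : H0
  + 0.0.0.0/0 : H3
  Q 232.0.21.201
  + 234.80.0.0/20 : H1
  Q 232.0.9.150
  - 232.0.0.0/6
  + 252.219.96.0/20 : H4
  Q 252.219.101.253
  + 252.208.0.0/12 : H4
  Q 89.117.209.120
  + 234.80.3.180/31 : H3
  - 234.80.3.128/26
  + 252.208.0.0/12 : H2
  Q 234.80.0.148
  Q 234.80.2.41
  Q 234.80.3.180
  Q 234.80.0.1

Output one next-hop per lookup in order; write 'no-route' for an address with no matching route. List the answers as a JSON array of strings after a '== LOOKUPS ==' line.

Apply in order:
  add 234.80.0.0/12 -> H3 at depth 12
  add 234.80.3.128/26 -> H1 at depth 26
  lookup 234.80.3.131: bits 11101010010100000000001110 walk d0:-→d1:-→d2:-→d3:-→d4:-→d5:-→d6:-→d7:-→d8:-→d9:-→d10:-→d11:-→d12:H3→d13:-→d14:-→d15:-→d16:-→d17:-→d18:-→d19:-→d20:-→d21:-→d22:-→d23:-→d24:-→d25:-→d26:H1 -> H1
  add 252.219.101.242/32 -> H1 at depth 32
  add 252.219.96.0/20 -> H3 at depth 20
  add 234.80.3.180/31 -> H4 at depth 31
  add 128.0.0.0/1 -> H1 at depth 1
  lookup 235.53.217.87: bits 1110101 walk d0:-→d1:H1→d2:-→d3:-→d4:-→d5:-→d6:-→d7:- -> H1
  - 252.219.101.242/32 clear@32
  add 0.0.0.0/0 -> H0 at depth 0
  - 128.0.0.0/1 clear@1
  add 252.219.101.240/28 -> H0 at depth 28
  add 252.0.0.0/8 -> H4 at depth 8
  add 232.0.0.0/6 -> H4 at depth 6
  add 234.80.0.0/12 -> H2 at depth 12
  add 232.0.0.0/6 -> H4 at depth 6
  lookup 252.219.96.3: bits 111111001101101101100 walk d0:H0→d1:-→d2:-→d3:-→d4:-→d5:-→d6:-→d7:-→d8:H4→d9:-→d10:-→d11:-→d12:-→d13:-→d14:-→d15:-→d16:-→d17:-→d18:-→d19:-→d20:H3→d21:- -> H3
  add 252.219.101.0/24 -> H0 at depth 24
  add 0.0.0.0/0 -> H3 at depth 0
  lookup 232.0.21.201: bits 111010 walk d0:H3→d1:-→d2:-→d3:-→d4:-→d5:-→d6:H4 -> H4
  add 234.80.0.0/20 -> H1 at depth 20
  lookup 232.0.9.150: bits 111010 walk d0:H3→d1:-→d2:-→d3:-→d4:-→d5:-→d6:H4 -> H4
  - 232.0.0.0/6 clear@6
  add 252.219.96.0/20 -> H4 at depth 20
  lookup 252.219.101.253: bits 1111110011011011011001011111 walk d0:H3→d1:-→d2:-→d3:-→d4:-→d5:-→d6:-→d7:-→d8:H4→d9:-→d10:-→d11:-→d12:-→d13:-→d14:-→d15:-→d16:-→d17:-→d18:-→d19:-→d20:H4→d21:-→d22:-→d23:-→d24:H0→d25:-→d26:-→d27:-→d28:H0 -> H0
  add 252.208.0.0/12 -> H4 at depth 12
  lookup 89.117.209.120: bits ε walk d0:H3 -> H3
  add 234.80.3.180/31 -> H3 at depth 31
  - 234.80.3.128/26 clear@26
  add 252.208.0.0/12 -> H2 at depth 12
  lookup 234.80.0.148: bits 1110101001010000000000 walk d0:H3→d1:-→d2:-→d3:-→d4:-→d5:-→d6:-→d7:-→d8:-→d9:-→d10:-→d11:-→d12:H2→d13:-→d14:-→d15:-→d16:-→d17:-→d18:-→d19:-→d20:H1→d21:-→d22:- -> H1
  lookup 234.80.2.41: bits 11101010010100000000001 walk d0:H3→d1:-→d2:-→d3:-→d4:-→d5:-→d6:-→d7:-→d8:-→d9:-→d10:-→d11:-→d12:H2→d13:-→d14:-→d15:-→d16:-→d17:-→d18:-→d19:-→d20:H1→d21:-→d22:-→d23:- -> H1
  lookup 234.80.3.180: bits 1110101001010000000000111011010 walk d0:H3→d1:-→d2:-→d3:-→d4:-→d5:-→d6:-→d7:-→d8:-→d9:-→d10:-→d11:-→d12:H2→d13:-→d14:-→d15:-→d16:-→d17:-→d18:-→d19:-→d20:H1→d21:-→d22:-→d23:-→d24:-→d25:-→d26:-→d27:-→d28:-→d29:-→d30:-→d31:H3 -> H3
  lookup 234.80.0.1: bits 1110101001010000000000 walk d0:H3→d1:-→d2:-→d3:-→d4:-→d5:-→d6:-→d7:-→d8:-→d9:-→d10:-→d11:-→d12:H2→d13:-→d14:-→d15:-→d16:-→d17:-→d18:-→d19:-→d20:H1→d21:-→d22:- -> H1

== LOOKUPS ==
["H1","H1","H3","H4","H4","H0","H3","H1","H1","H3","H1"]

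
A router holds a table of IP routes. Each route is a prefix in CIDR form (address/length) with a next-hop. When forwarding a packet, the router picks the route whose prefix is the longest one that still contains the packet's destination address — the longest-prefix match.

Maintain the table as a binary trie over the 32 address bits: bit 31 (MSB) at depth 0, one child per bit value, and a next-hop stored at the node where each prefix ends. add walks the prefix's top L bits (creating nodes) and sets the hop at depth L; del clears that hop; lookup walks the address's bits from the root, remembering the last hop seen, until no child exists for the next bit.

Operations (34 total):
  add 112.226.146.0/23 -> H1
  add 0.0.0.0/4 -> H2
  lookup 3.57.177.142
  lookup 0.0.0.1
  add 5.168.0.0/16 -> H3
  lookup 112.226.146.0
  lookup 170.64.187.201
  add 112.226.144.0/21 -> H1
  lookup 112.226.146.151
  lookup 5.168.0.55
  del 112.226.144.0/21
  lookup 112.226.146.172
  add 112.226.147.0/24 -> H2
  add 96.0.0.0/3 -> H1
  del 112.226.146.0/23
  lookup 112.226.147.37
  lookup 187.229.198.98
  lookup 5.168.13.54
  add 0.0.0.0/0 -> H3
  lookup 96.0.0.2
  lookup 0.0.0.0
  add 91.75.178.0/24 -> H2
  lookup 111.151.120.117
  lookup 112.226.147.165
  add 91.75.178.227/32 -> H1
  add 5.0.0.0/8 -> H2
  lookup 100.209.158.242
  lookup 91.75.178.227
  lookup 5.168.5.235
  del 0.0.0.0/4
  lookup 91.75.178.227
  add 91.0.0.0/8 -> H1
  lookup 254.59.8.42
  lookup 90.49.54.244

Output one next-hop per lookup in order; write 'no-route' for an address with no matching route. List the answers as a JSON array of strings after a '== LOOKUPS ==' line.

Trace:
  + 112.226.146.0/23 (H1) depth=23
  + 0.0.0.0/4 (H2) depth=4
  ? 3.57.177.142  path d0:-→d1:-→d2:-→d3:-→d4:H2  best=H2
  ? 0.0.0.1  path d0:-→d1:-→d2:-→d3:-→d4:H2  best=H2
  + 5.168.0.0/16 (H3) depth=16
  ? 112.226.146.0  path d0:-→d1:-→d2:-→d3:-→d4:-→d5:-→d6:-→d7:-→d8:-→d9:-→d10:-→d11:-→d12:-→d13:-→d14:-→d15:-→d16:-→d17:-→d18:-→d19:-→d20:-→d21:-→d22:-→d23:H1  best=H1
  ? 170.64.187.201  path d0:-  best=no-route
  + 112.226.144.0/21 (H1) depth=21
  ? 112.226.146.151  path d0:-→d1:-→d2:-→d3:-→d4:-→d5:-→d6:-→d7:-→d8:-→d9:-→d10:-→d11:-→d12:-→d13:-→d14:-→d15:-→d16:-→d17:-→d18:-→d19:-→d20:-→d21:H1→d22:-→d23:H1  best=H1
  ? 5.168.0.55  path d0:-→d1:-→d2:-→d3:-→d4:H2→d5:-→d6:-→d7:-→d8:-→d9:-→d10:-→d11:-→d12:-→d13:-→d14:-→d15:-→d16:H3  best=H3
  del 112.226.144.0/21 (clear depth 21)
  ? 112.226.146.172  path d0:-→d1:-→d2:-→d3:-→d4:-→d5:-→d6:-→d7:-→d8:-→d9:-→d10:-→d11:-→d12:-→d13:-→d14:-→d15:-→d16:-→d17:-→d18:-→d19:-→d20:-→d21:-→d22:-→d23:H1  best=H1
  + 112.226.147.0/24 (H2) depth=24
  + 96.0.0.0/3 (H1) depth=3
  del 112.226.146.0/23 (clear depth 23)
  ? 112.226.147.37  path d0:-→d1:-→d2:-→d3:H1→d4:-→d5:-→d6:-→d7:-→d8:-→d9:-→d10:-→d11:-→d12:-→d13:-→d14:-→d15:-→d16:-→d17:-→d18:-→d19:-→d20:-→d21:-→d22:-→d23:-→d24:H2  best=H2
  ? 187.229.198.98  path d0:-  best=no-route
  ? 5.168.13.54  path d0:-→d1:-→d2:-→d3:-→d4:H2→d5:-→d6:-→d7:-→d8:-→d9:-→d10:-→d11:-→d12:-→d13:-→d14:-→d15:-→d16:H3  best=H3
  + 0.0.0.0/0 (H3) depth=0
  ? 96.0.0.2  path d0:H3→d1:-→d2:-→d3:H1  best=H1
  ? 0.0.0.0  path d0:H3→d1:-→d2:-→d3:-→d4:H2→d5:-  best=H2
  + 91.75.178.0/24 (H2) depth=24
  ? 111.151.120.117  path d0:H3→d1:-→d2:-→d3:H1  best=H1
  ? 112.226.147.165  path d0:H3→d1:-→d2:-→d3:H1→d4:-→d5:-→d6:-→d7:-→d8:-→d9:-→d10:-→d11:-→d12:-→d13:-→d14:-→d15:-→d16:-→d17:-→d18:-→d19:-→d20:-→d21:-→d22:-→d23:-→d24:H2  best=H2
  + 91.75.178.227/32 (H1) depth=32
  + 5.0.0.0/8 (H2) depth=8
  ? 100.209.158.242  path d0:H3→d1:-→d2:-→d3:H1  best=H1
  ? 91.75.178.227  path d0:H3→d1:-→d2:-→d3:-→d4:-→d5:-→d6:-→d7:-→d8:-→d9:-→d10:-→d11:-→d12:-→d13:-→d14:-→d15:-→d16:-→d17:-→d18:-→d19:-→d20:-→d21:-→d22:-→d23:-→d24:H2→d25:-→d26:-→d27:-→d28:-→d29:-→d30:-→d31:-→d32:H1  best=H1
  ? 5.168.5.235  path d0:H3→d1:-→d2:-→d3:-→d4:H2→d5:-→d6:-→d7:-→d8:H2→d9:-→d10:-→d11:-→d12:-→d13:-→d14:-→d15:-→d16:H3  best=H3
  del 0.0.0.0/4 (clear depth 4)
  ? 91.75.178.227  path d0:H3→d1:-→d2:-→d3:-→d4:-→d5:-→d6:-→d7:-→d8:-→d9:-→d10:-→d11:-→d12:-→d13:-→d14:-→d15:-→d16:-→d17:-→d18:-→d19:-→d20:-→d21:-→d22:-→d23:-→d24:H2→d25:-→d26:-→d27:-→d28:-→d29:-→d30:-→d31:-→d32:H1  best=H1
  + 91.0.0.0/8 (H1) depth=8
  ? 254.59.8.42  path d0:H3  best=H3
  ? 90.49.54.244  path d0:H3→d1:-→d2:-→d3:-→d4:-→d5:-→d6:-→d7:-  best=H3

== LOOKUPS ==
["H2","H2","H1","no-route","H1","H3","H1","H2","no-route","H3","H1","H2","H1","H2","H1","H1","H3","H1","H3","H3"]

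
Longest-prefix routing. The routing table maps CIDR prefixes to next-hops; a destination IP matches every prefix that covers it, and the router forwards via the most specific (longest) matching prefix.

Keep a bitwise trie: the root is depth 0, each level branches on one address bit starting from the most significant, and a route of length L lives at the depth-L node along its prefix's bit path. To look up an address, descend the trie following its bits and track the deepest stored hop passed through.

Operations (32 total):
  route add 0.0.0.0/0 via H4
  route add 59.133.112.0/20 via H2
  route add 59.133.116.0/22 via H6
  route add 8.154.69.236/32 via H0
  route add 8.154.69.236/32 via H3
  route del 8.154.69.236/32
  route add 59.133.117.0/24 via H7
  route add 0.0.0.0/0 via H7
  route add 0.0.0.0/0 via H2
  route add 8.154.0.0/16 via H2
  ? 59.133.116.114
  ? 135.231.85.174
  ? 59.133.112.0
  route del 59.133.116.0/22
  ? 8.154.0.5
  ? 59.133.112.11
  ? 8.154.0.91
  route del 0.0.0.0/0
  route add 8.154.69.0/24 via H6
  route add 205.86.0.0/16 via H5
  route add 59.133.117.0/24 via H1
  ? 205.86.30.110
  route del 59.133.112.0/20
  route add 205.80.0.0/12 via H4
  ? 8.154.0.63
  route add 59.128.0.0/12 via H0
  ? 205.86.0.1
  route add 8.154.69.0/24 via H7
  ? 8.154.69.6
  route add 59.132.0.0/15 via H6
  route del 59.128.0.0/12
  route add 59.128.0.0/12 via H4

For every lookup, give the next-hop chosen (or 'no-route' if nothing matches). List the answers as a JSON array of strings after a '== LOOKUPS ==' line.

Apply in order:
  add 0.0.0.0/0 -> H4 at depth 0
  add 59.133.112.0/20 -> H2 at depth 20
  add 59.133.116.0/22 -> H6 at depth 22
  add 8.154.69.236/32 -> H0 at depth 32
  add 8.154.69.236/32 -> H3 at depth 32
  - 8.154.69.236/32 clear@32
  add 59.133.117.0/24 -> H7 at depth 24
  add 0.0.0.0/0 -> H7 at depth 0
  add 0.0.0.0/0 -> H2 at depth 0
  add 8.154.0.0/16 -> H2 at depth 16
  lookup 59.133.116.114: bits 00111011100001010111010 walk d0:H2→d1:-→d2:-→d3:-→d4:-→d5:-→d6:-→d7:-→d8:-→d9:-→d10:-→d11:-→d12:-→d13:-→d14:-→d15:-→d16:-→d17:-→d18:-→d19:-→d20:H2→d21:-→d22:H6→d23:- -> H6
  lookup 135.231.85.174: bits ε walk d0:H2 -> H2
  lookup 59.133.112.0: bits 001110111000010101110 walk d0:H2→d1:-→d2:-→d3:-→d4:-→d5:-→d6:-→d7:-→d8:-→d9:-→d10:-→d11:-→d12:-→d13:-→d14:-→d15:-→d16:-→d17:-→d18:-→d19:-→d20:H2→d21:- -> H2
  - 59.133.116.0/22 clear@22
  lookup 8.154.0.5: bits 00001000100110100 walk d0:H2→d1:-→d2:-→d3:-→d4:-→d5:-→d6:-→d7:-→d8:-→d9:-→d10:-→d11:-→d12:-→d13:-→d14:-→d15:-→d16:H2→d17:- -> H2
  lookup 59.133.112.11: bits 001110111000010101110 walk d0:H2→d1:-→d2:-→d3:-→d4:-→d5:-→d6:-→d7:-→d8:-→d9:-→d10:-→d11:-→d12:-→d13:-→d14:-→d15:-→d16:-→d17:-→d18:-→d19:-→d20:H2→d21:- -> H2
  lookup 8.154.0.91: bits 00001000100110100 walk d0:H2→d1:-→d2:-→d3:-→d4:-→d5:-→d6:-→d7:-→d8:-→d9:-→d10:-→d11:-→d12:-→d13:-→d14:-→d15:-→d16:H2→d17:- -> H2
  - 0.0.0.0/0 clear@0
  add 8.154.69.0/24 -> H6 at depth 24
  add 205.86.0.0/16 -> H5 at depth 16
  add 59.133.117.0/24 -> H1 at depth 24
  lookup 205.86.30.110: bits 1100110101010110 walk d0:-→d1:-→d2:-→d3:-→d4:-→d5:-→d6:-→d7:-→d8:-→d9:-→d10:-→d11:-→d12:-→d13:-→d14:-→d15:-→d16:H5 -> H5
  - 59.133.112.0/20 clear@20
  add 205.80.0.0/12 -> H4 at depth 12
  lookup 8.154.0.63: bits 00001000100110100 walk d0:-→d1:-→d2:-→d3:-→d4:-→d5:-→d6:-→d7:-→d8:-→d9:-→d10:-→d11:-→d12:-→d13:-→d14:-→d15:-→d16:H2→d17:- -> H2
  add 59.128.0.0/12 -> H0 at depth 12
  lookup 205.86.0.1: bits 1100110101010110 walk d0:-→d1:-→d2:-→d3:-→d4:-→d5:-→d6:-→d7:-→d8:-→d9:-→d10:-→d11:-→d12:H4→d13:-→d14:-→d15:-→d16:H5 -> H5
  add 8.154.69.0/24 -> H7 at depth 24
  lookup 8.154.69.6: bits 000010001001101001000101 walk d0:-→d1:-→d2:-→d3:-→d4:-→d5:-→d6:-→d7:-→d8:-→d9:-→d10:-→d11:-→d12:-→d13:-→d14:-→d15:-→d16:H2→d17:-→d18:-→d19:-→d20:-→d21:-→d22:-→d23:-→d24:H7 -> H7
  add 59.132.0.0/15 -> H6 at depth 15
  - 59.128.0.0/12 clear@12
  add 59.128.0.0/12 -> H4 at depth 12

== LOOKUPS ==
["H6","H2","H2","H2","H2","H2","H5","H2","H5","H7"]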